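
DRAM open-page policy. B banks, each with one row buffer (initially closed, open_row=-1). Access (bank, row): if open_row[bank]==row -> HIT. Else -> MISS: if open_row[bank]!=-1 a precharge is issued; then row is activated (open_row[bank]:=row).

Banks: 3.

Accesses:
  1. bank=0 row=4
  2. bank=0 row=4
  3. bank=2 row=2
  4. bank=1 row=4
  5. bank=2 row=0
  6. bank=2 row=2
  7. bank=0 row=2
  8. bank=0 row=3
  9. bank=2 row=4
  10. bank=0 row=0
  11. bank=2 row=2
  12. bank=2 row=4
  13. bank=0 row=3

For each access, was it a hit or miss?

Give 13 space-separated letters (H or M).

Acc 1: bank0 row4 -> MISS (open row4); precharges=0
Acc 2: bank0 row4 -> HIT
Acc 3: bank2 row2 -> MISS (open row2); precharges=0
Acc 4: bank1 row4 -> MISS (open row4); precharges=0
Acc 5: bank2 row0 -> MISS (open row0); precharges=1
Acc 6: bank2 row2 -> MISS (open row2); precharges=2
Acc 7: bank0 row2 -> MISS (open row2); precharges=3
Acc 8: bank0 row3 -> MISS (open row3); precharges=4
Acc 9: bank2 row4 -> MISS (open row4); precharges=5
Acc 10: bank0 row0 -> MISS (open row0); precharges=6
Acc 11: bank2 row2 -> MISS (open row2); precharges=7
Acc 12: bank2 row4 -> MISS (open row4); precharges=8
Acc 13: bank0 row3 -> MISS (open row3); precharges=9

Answer: M H M M M M M M M M M M M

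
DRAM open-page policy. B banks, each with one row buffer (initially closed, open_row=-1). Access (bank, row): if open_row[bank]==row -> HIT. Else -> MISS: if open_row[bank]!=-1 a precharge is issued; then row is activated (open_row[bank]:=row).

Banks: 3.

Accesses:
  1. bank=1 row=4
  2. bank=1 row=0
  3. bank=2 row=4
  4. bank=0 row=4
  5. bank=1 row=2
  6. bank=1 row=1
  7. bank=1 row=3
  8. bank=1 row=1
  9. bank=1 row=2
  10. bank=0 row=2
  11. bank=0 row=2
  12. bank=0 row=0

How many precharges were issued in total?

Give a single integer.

Answer: 8

Derivation:
Acc 1: bank1 row4 -> MISS (open row4); precharges=0
Acc 2: bank1 row0 -> MISS (open row0); precharges=1
Acc 3: bank2 row4 -> MISS (open row4); precharges=1
Acc 4: bank0 row4 -> MISS (open row4); precharges=1
Acc 5: bank1 row2 -> MISS (open row2); precharges=2
Acc 6: bank1 row1 -> MISS (open row1); precharges=3
Acc 7: bank1 row3 -> MISS (open row3); precharges=4
Acc 8: bank1 row1 -> MISS (open row1); precharges=5
Acc 9: bank1 row2 -> MISS (open row2); precharges=6
Acc 10: bank0 row2 -> MISS (open row2); precharges=7
Acc 11: bank0 row2 -> HIT
Acc 12: bank0 row0 -> MISS (open row0); precharges=8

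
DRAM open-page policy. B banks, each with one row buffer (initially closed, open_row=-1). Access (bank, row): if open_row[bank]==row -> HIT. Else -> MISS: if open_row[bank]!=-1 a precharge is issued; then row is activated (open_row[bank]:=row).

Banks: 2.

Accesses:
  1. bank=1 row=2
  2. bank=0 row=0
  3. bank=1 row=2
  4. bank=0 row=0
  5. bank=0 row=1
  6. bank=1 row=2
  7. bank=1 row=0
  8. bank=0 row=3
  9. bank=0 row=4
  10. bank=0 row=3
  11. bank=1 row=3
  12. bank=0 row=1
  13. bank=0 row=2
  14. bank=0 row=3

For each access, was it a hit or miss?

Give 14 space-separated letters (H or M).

Acc 1: bank1 row2 -> MISS (open row2); precharges=0
Acc 2: bank0 row0 -> MISS (open row0); precharges=0
Acc 3: bank1 row2 -> HIT
Acc 4: bank0 row0 -> HIT
Acc 5: bank0 row1 -> MISS (open row1); precharges=1
Acc 6: bank1 row2 -> HIT
Acc 7: bank1 row0 -> MISS (open row0); precharges=2
Acc 8: bank0 row3 -> MISS (open row3); precharges=3
Acc 9: bank0 row4 -> MISS (open row4); precharges=4
Acc 10: bank0 row3 -> MISS (open row3); precharges=5
Acc 11: bank1 row3 -> MISS (open row3); precharges=6
Acc 12: bank0 row1 -> MISS (open row1); precharges=7
Acc 13: bank0 row2 -> MISS (open row2); precharges=8
Acc 14: bank0 row3 -> MISS (open row3); precharges=9

Answer: M M H H M H M M M M M M M M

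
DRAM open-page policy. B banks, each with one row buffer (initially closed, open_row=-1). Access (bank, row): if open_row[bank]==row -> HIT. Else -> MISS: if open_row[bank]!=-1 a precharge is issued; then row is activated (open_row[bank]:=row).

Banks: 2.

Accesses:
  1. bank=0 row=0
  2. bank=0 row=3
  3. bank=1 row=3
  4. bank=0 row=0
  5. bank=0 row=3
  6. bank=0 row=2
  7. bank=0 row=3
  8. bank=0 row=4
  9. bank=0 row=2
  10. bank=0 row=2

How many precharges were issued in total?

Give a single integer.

Answer: 7

Derivation:
Acc 1: bank0 row0 -> MISS (open row0); precharges=0
Acc 2: bank0 row3 -> MISS (open row3); precharges=1
Acc 3: bank1 row3 -> MISS (open row3); precharges=1
Acc 4: bank0 row0 -> MISS (open row0); precharges=2
Acc 5: bank0 row3 -> MISS (open row3); precharges=3
Acc 6: bank0 row2 -> MISS (open row2); precharges=4
Acc 7: bank0 row3 -> MISS (open row3); precharges=5
Acc 8: bank0 row4 -> MISS (open row4); precharges=6
Acc 9: bank0 row2 -> MISS (open row2); precharges=7
Acc 10: bank0 row2 -> HIT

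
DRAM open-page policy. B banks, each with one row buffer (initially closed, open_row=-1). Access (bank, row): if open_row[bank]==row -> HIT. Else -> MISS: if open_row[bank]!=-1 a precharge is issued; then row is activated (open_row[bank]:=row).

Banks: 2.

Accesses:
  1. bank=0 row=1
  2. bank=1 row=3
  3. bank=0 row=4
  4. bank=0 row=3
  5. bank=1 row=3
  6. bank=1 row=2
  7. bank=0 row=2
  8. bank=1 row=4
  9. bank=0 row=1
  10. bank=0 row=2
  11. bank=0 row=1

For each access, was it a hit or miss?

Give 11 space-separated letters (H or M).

Answer: M M M M H M M M M M M

Derivation:
Acc 1: bank0 row1 -> MISS (open row1); precharges=0
Acc 2: bank1 row3 -> MISS (open row3); precharges=0
Acc 3: bank0 row4 -> MISS (open row4); precharges=1
Acc 4: bank0 row3 -> MISS (open row3); precharges=2
Acc 5: bank1 row3 -> HIT
Acc 6: bank1 row2 -> MISS (open row2); precharges=3
Acc 7: bank0 row2 -> MISS (open row2); precharges=4
Acc 8: bank1 row4 -> MISS (open row4); precharges=5
Acc 9: bank0 row1 -> MISS (open row1); precharges=6
Acc 10: bank0 row2 -> MISS (open row2); precharges=7
Acc 11: bank0 row1 -> MISS (open row1); precharges=8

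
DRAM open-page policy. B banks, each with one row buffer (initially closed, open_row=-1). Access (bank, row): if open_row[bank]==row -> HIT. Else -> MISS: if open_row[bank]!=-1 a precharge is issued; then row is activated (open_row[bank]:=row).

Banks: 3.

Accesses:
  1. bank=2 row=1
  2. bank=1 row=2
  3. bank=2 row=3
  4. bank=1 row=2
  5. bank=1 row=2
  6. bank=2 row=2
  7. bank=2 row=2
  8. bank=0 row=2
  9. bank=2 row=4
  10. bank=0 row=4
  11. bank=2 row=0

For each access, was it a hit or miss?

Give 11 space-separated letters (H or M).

Acc 1: bank2 row1 -> MISS (open row1); precharges=0
Acc 2: bank1 row2 -> MISS (open row2); precharges=0
Acc 3: bank2 row3 -> MISS (open row3); precharges=1
Acc 4: bank1 row2 -> HIT
Acc 5: bank1 row2 -> HIT
Acc 6: bank2 row2 -> MISS (open row2); precharges=2
Acc 7: bank2 row2 -> HIT
Acc 8: bank0 row2 -> MISS (open row2); precharges=2
Acc 9: bank2 row4 -> MISS (open row4); precharges=3
Acc 10: bank0 row4 -> MISS (open row4); precharges=4
Acc 11: bank2 row0 -> MISS (open row0); precharges=5

Answer: M M M H H M H M M M M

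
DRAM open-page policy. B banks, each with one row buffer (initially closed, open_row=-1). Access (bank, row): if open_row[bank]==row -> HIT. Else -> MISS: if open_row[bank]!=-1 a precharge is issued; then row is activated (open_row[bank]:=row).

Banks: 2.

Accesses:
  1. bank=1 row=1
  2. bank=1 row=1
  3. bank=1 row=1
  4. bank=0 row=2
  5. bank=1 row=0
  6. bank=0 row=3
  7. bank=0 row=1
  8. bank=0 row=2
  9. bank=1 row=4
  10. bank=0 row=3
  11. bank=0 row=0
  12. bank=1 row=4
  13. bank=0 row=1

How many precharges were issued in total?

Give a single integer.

Acc 1: bank1 row1 -> MISS (open row1); precharges=0
Acc 2: bank1 row1 -> HIT
Acc 3: bank1 row1 -> HIT
Acc 4: bank0 row2 -> MISS (open row2); precharges=0
Acc 5: bank1 row0 -> MISS (open row0); precharges=1
Acc 6: bank0 row3 -> MISS (open row3); precharges=2
Acc 7: bank0 row1 -> MISS (open row1); precharges=3
Acc 8: bank0 row2 -> MISS (open row2); precharges=4
Acc 9: bank1 row4 -> MISS (open row4); precharges=5
Acc 10: bank0 row3 -> MISS (open row3); precharges=6
Acc 11: bank0 row0 -> MISS (open row0); precharges=7
Acc 12: bank1 row4 -> HIT
Acc 13: bank0 row1 -> MISS (open row1); precharges=8

Answer: 8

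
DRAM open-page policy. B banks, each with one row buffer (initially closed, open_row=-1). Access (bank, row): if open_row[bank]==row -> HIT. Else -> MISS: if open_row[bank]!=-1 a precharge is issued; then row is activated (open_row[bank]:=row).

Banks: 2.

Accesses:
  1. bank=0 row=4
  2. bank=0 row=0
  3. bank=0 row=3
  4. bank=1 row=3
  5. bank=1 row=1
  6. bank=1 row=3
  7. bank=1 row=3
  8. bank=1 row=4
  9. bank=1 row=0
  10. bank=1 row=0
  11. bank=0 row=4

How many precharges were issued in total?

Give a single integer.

Acc 1: bank0 row4 -> MISS (open row4); precharges=0
Acc 2: bank0 row0 -> MISS (open row0); precharges=1
Acc 3: bank0 row3 -> MISS (open row3); precharges=2
Acc 4: bank1 row3 -> MISS (open row3); precharges=2
Acc 5: bank1 row1 -> MISS (open row1); precharges=3
Acc 6: bank1 row3 -> MISS (open row3); precharges=4
Acc 7: bank1 row3 -> HIT
Acc 8: bank1 row4 -> MISS (open row4); precharges=5
Acc 9: bank1 row0 -> MISS (open row0); precharges=6
Acc 10: bank1 row0 -> HIT
Acc 11: bank0 row4 -> MISS (open row4); precharges=7

Answer: 7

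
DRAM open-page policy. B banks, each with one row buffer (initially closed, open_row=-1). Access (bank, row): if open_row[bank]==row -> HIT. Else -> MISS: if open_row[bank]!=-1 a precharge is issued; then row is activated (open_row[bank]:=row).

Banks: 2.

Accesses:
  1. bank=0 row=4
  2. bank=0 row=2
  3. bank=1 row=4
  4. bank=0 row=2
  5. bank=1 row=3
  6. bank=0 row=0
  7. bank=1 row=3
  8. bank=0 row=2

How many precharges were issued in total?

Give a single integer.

Answer: 4

Derivation:
Acc 1: bank0 row4 -> MISS (open row4); precharges=0
Acc 2: bank0 row2 -> MISS (open row2); precharges=1
Acc 3: bank1 row4 -> MISS (open row4); precharges=1
Acc 4: bank0 row2 -> HIT
Acc 5: bank1 row3 -> MISS (open row3); precharges=2
Acc 6: bank0 row0 -> MISS (open row0); precharges=3
Acc 7: bank1 row3 -> HIT
Acc 8: bank0 row2 -> MISS (open row2); precharges=4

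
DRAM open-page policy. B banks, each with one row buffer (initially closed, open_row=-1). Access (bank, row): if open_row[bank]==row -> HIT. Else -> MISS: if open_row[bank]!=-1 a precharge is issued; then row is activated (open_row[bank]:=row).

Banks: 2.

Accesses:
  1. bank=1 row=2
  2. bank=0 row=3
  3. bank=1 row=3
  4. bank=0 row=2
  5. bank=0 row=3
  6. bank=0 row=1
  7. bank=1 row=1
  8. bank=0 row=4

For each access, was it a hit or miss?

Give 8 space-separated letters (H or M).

Acc 1: bank1 row2 -> MISS (open row2); precharges=0
Acc 2: bank0 row3 -> MISS (open row3); precharges=0
Acc 3: bank1 row3 -> MISS (open row3); precharges=1
Acc 4: bank0 row2 -> MISS (open row2); precharges=2
Acc 5: bank0 row3 -> MISS (open row3); precharges=3
Acc 6: bank0 row1 -> MISS (open row1); precharges=4
Acc 7: bank1 row1 -> MISS (open row1); precharges=5
Acc 8: bank0 row4 -> MISS (open row4); precharges=6

Answer: M M M M M M M M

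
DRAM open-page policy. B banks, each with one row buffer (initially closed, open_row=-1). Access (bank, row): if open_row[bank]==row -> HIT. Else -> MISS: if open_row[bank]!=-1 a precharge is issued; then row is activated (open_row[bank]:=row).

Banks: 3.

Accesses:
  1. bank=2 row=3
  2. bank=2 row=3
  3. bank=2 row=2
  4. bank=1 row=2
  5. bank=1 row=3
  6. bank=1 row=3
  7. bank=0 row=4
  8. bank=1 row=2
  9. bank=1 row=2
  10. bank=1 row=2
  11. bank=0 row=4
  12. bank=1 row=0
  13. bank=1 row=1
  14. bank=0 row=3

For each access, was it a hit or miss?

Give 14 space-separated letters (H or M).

Acc 1: bank2 row3 -> MISS (open row3); precharges=0
Acc 2: bank2 row3 -> HIT
Acc 3: bank2 row2 -> MISS (open row2); precharges=1
Acc 4: bank1 row2 -> MISS (open row2); precharges=1
Acc 5: bank1 row3 -> MISS (open row3); precharges=2
Acc 6: bank1 row3 -> HIT
Acc 7: bank0 row4 -> MISS (open row4); precharges=2
Acc 8: bank1 row2 -> MISS (open row2); precharges=3
Acc 9: bank1 row2 -> HIT
Acc 10: bank1 row2 -> HIT
Acc 11: bank0 row4 -> HIT
Acc 12: bank1 row0 -> MISS (open row0); precharges=4
Acc 13: bank1 row1 -> MISS (open row1); precharges=5
Acc 14: bank0 row3 -> MISS (open row3); precharges=6

Answer: M H M M M H M M H H H M M M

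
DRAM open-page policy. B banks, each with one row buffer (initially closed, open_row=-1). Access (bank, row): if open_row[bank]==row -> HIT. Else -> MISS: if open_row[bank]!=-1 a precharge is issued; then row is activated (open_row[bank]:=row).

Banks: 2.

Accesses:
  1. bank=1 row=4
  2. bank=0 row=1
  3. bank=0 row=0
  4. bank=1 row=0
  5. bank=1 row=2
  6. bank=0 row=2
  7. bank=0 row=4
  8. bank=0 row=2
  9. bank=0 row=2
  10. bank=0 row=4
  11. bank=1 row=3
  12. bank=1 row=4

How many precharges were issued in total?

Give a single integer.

Answer: 9

Derivation:
Acc 1: bank1 row4 -> MISS (open row4); precharges=0
Acc 2: bank0 row1 -> MISS (open row1); precharges=0
Acc 3: bank0 row0 -> MISS (open row0); precharges=1
Acc 4: bank1 row0 -> MISS (open row0); precharges=2
Acc 5: bank1 row2 -> MISS (open row2); precharges=3
Acc 6: bank0 row2 -> MISS (open row2); precharges=4
Acc 7: bank0 row4 -> MISS (open row4); precharges=5
Acc 8: bank0 row2 -> MISS (open row2); precharges=6
Acc 9: bank0 row2 -> HIT
Acc 10: bank0 row4 -> MISS (open row4); precharges=7
Acc 11: bank1 row3 -> MISS (open row3); precharges=8
Acc 12: bank1 row4 -> MISS (open row4); precharges=9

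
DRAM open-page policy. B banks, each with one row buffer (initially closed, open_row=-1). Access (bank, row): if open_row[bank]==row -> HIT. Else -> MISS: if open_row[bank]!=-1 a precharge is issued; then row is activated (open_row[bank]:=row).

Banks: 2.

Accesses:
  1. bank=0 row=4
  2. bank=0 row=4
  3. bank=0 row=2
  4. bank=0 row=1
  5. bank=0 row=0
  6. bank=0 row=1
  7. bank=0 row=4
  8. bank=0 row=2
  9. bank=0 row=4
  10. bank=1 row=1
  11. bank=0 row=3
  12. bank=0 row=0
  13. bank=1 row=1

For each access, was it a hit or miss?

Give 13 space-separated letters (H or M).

Answer: M H M M M M M M M M M M H

Derivation:
Acc 1: bank0 row4 -> MISS (open row4); precharges=0
Acc 2: bank0 row4 -> HIT
Acc 3: bank0 row2 -> MISS (open row2); precharges=1
Acc 4: bank0 row1 -> MISS (open row1); precharges=2
Acc 5: bank0 row0 -> MISS (open row0); precharges=3
Acc 6: bank0 row1 -> MISS (open row1); precharges=4
Acc 7: bank0 row4 -> MISS (open row4); precharges=5
Acc 8: bank0 row2 -> MISS (open row2); precharges=6
Acc 9: bank0 row4 -> MISS (open row4); precharges=7
Acc 10: bank1 row1 -> MISS (open row1); precharges=7
Acc 11: bank0 row3 -> MISS (open row3); precharges=8
Acc 12: bank0 row0 -> MISS (open row0); precharges=9
Acc 13: bank1 row1 -> HIT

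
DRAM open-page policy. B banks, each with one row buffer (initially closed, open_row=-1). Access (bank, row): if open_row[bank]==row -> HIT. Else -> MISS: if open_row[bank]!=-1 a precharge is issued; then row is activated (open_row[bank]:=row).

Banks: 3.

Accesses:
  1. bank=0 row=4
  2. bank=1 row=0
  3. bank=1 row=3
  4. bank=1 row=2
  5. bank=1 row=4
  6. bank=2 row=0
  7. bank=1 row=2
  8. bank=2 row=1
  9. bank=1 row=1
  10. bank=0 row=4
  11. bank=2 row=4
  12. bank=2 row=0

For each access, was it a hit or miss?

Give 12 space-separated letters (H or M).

Answer: M M M M M M M M M H M M

Derivation:
Acc 1: bank0 row4 -> MISS (open row4); precharges=0
Acc 2: bank1 row0 -> MISS (open row0); precharges=0
Acc 3: bank1 row3 -> MISS (open row3); precharges=1
Acc 4: bank1 row2 -> MISS (open row2); precharges=2
Acc 5: bank1 row4 -> MISS (open row4); precharges=3
Acc 6: bank2 row0 -> MISS (open row0); precharges=3
Acc 7: bank1 row2 -> MISS (open row2); precharges=4
Acc 8: bank2 row1 -> MISS (open row1); precharges=5
Acc 9: bank1 row1 -> MISS (open row1); precharges=6
Acc 10: bank0 row4 -> HIT
Acc 11: bank2 row4 -> MISS (open row4); precharges=7
Acc 12: bank2 row0 -> MISS (open row0); precharges=8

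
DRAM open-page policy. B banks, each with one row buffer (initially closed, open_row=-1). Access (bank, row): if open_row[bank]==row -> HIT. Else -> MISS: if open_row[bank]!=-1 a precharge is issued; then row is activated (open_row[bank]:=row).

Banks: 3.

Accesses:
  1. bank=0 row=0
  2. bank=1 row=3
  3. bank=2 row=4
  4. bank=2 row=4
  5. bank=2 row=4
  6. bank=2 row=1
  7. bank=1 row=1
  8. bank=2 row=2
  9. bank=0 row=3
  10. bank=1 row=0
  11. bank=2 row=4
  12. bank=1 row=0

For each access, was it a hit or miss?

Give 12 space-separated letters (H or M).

Acc 1: bank0 row0 -> MISS (open row0); precharges=0
Acc 2: bank1 row3 -> MISS (open row3); precharges=0
Acc 3: bank2 row4 -> MISS (open row4); precharges=0
Acc 4: bank2 row4 -> HIT
Acc 5: bank2 row4 -> HIT
Acc 6: bank2 row1 -> MISS (open row1); precharges=1
Acc 7: bank1 row1 -> MISS (open row1); precharges=2
Acc 8: bank2 row2 -> MISS (open row2); precharges=3
Acc 9: bank0 row3 -> MISS (open row3); precharges=4
Acc 10: bank1 row0 -> MISS (open row0); precharges=5
Acc 11: bank2 row4 -> MISS (open row4); precharges=6
Acc 12: bank1 row0 -> HIT

Answer: M M M H H M M M M M M H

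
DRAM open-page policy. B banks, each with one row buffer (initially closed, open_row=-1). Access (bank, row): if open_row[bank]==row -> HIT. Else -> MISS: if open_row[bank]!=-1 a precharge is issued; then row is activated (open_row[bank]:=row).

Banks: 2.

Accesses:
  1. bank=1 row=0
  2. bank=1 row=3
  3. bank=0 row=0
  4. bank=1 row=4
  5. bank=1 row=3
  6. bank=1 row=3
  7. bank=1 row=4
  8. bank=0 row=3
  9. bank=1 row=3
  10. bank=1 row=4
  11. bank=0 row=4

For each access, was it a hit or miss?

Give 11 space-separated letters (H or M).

Answer: M M M M M H M M M M M

Derivation:
Acc 1: bank1 row0 -> MISS (open row0); precharges=0
Acc 2: bank1 row3 -> MISS (open row3); precharges=1
Acc 3: bank0 row0 -> MISS (open row0); precharges=1
Acc 4: bank1 row4 -> MISS (open row4); precharges=2
Acc 5: bank1 row3 -> MISS (open row3); precharges=3
Acc 6: bank1 row3 -> HIT
Acc 7: bank1 row4 -> MISS (open row4); precharges=4
Acc 8: bank0 row3 -> MISS (open row3); precharges=5
Acc 9: bank1 row3 -> MISS (open row3); precharges=6
Acc 10: bank1 row4 -> MISS (open row4); precharges=7
Acc 11: bank0 row4 -> MISS (open row4); precharges=8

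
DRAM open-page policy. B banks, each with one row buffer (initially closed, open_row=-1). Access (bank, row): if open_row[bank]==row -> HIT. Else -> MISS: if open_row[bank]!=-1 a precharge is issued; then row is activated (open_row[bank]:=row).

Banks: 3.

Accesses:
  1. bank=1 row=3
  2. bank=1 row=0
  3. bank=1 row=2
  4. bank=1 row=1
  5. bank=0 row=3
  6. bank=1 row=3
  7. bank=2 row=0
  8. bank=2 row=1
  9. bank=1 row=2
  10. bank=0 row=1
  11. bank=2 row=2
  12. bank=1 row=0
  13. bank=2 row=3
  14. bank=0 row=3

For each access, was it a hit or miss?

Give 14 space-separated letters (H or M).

Answer: M M M M M M M M M M M M M M

Derivation:
Acc 1: bank1 row3 -> MISS (open row3); precharges=0
Acc 2: bank1 row0 -> MISS (open row0); precharges=1
Acc 3: bank1 row2 -> MISS (open row2); precharges=2
Acc 4: bank1 row1 -> MISS (open row1); precharges=3
Acc 5: bank0 row3 -> MISS (open row3); precharges=3
Acc 6: bank1 row3 -> MISS (open row3); precharges=4
Acc 7: bank2 row0 -> MISS (open row0); precharges=4
Acc 8: bank2 row1 -> MISS (open row1); precharges=5
Acc 9: bank1 row2 -> MISS (open row2); precharges=6
Acc 10: bank0 row1 -> MISS (open row1); precharges=7
Acc 11: bank2 row2 -> MISS (open row2); precharges=8
Acc 12: bank1 row0 -> MISS (open row0); precharges=9
Acc 13: bank2 row3 -> MISS (open row3); precharges=10
Acc 14: bank0 row3 -> MISS (open row3); precharges=11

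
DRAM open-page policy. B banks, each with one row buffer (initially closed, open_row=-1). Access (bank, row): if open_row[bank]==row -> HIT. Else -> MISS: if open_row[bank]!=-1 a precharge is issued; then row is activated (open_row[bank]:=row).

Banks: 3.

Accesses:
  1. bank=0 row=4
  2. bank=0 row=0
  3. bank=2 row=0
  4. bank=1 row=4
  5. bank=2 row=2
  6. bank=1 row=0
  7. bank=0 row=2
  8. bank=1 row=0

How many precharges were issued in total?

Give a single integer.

Acc 1: bank0 row4 -> MISS (open row4); precharges=0
Acc 2: bank0 row0 -> MISS (open row0); precharges=1
Acc 3: bank2 row0 -> MISS (open row0); precharges=1
Acc 4: bank1 row4 -> MISS (open row4); precharges=1
Acc 5: bank2 row2 -> MISS (open row2); precharges=2
Acc 6: bank1 row0 -> MISS (open row0); precharges=3
Acc 7: bank0 row2 -> MISS (open row2); precharges=4
Acc 8: bank1 row0 -> HIT

Answer: 4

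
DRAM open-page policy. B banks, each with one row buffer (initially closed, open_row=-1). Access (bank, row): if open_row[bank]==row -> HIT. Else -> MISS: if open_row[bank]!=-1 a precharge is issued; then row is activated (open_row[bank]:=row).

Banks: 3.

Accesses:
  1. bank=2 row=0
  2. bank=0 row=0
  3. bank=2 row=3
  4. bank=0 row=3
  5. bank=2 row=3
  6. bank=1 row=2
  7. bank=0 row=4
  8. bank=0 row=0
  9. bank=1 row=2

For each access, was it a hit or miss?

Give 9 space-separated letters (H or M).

Acc 1: bank2 row0 -> MISS (open row0); precharges=0
Acc 2: bank0 row0 -> MISS (open row0); precharges=0
Acc 3: bank2 row3 -> MISS (open row3); precharges=1
Acc 4: bank0 row3 -> MISS (open row3); precharges=2
Acc 5: bank2 row3 -> HIT
Acc 6: bank1 row2 -> MISS (open row2); precharges=2
Acc 7: bank0 row4 -> MISS (open row4); precharges=3
Acc 8: bank0 row0 -> MISS (open row0); precharges=4
Acc 9: bank1 row2 -> HIT

Answer: M M M M H M M M H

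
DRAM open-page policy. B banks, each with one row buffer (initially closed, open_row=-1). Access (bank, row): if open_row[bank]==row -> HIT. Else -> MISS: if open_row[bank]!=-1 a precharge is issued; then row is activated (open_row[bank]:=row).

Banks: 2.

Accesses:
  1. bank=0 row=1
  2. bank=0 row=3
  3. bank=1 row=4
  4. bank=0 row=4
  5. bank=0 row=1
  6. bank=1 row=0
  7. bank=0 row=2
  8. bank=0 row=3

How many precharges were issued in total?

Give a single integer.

Acc 1: bank0 row1 -> MISS (open row1); precharges=0
Acc 2: bank0 row3 -> MISS (open row3); precharges=1
Acc 3: bank1 row4 -> MISS (open row4); precharges=1
Acc 4: bank0 row4 -> MISS (open row4); precharges=2
Acc 5: bank0 row1 -> MISS (open row1); precharges=3
Acc 6: bank1 row0 -> MISS (open row0); precharges=4
Acc 7: bank0 row2 -> MISS (open row2); precharges=5
Acc 8: bank0 row3 -> MISS (open row3); precharges=6

Answer: 6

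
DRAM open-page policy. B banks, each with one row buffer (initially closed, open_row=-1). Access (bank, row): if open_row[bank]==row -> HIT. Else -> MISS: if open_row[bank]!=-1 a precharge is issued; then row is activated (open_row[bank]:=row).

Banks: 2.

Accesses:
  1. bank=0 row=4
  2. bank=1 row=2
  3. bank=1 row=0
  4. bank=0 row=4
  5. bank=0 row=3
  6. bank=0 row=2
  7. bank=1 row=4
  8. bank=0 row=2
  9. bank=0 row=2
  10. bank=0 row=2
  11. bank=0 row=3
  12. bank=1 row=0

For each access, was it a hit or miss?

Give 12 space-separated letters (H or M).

Answer: M M M H M M M H H H M M

Derivation:
Acc 1: bank0 row4 -> MISS (open row4); precharges=0
Acc 2: bank1 row2 -> MISS (open row2); precharges=0
Acc 3: bank1 row0 -> MISS (open row0); precharges=1
Acc 4: bank0 row4 -> HIT
Acc 5: bank0 row3 -> MISS (open row3); precharges=2
Acc 6: bank0 row2 -> MISS (open row2); precharges=3
Acc 7: bank1 row4 -> MISS (open row4); precharges=4
Acc 8: bank0 row2 -> HIT
Acc 9: bank0 row2 -> HIT
Acc 10: bank0 row2 -> HIT
Acc 11: bank0 row3 -> MISS (open row3); precharges=5
Acc 12: bank1 row0 -> MISS (open row0); precharges=6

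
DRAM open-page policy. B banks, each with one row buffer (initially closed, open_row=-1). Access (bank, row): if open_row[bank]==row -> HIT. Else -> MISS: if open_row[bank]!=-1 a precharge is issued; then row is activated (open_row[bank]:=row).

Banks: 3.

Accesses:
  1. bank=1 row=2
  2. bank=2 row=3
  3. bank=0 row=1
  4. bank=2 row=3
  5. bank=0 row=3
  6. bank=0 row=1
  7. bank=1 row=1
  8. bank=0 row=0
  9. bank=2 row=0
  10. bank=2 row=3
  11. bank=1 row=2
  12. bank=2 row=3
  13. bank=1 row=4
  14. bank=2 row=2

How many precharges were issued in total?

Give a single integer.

Answer: 9

Derivation:
Acc 1: bank1 row2 -> MISS (open row2); precharges=0
Acc 2: bank2 row3 -> MISS (open row3); precharges=0
Acc 3: bank0 row1 -> MISS (open row1); precharges=0
Acc 4: bank2 row3 -> HIT
Acc 5: bank0 row3 -> MISS (open row3); precharges=1
Acc 6: bank0 row1 -> MISS (open row1); precharges=2
Acc 7: bank1 row1 -> MISS (open row1); precharges=3
Acc 8: bank0 row0 -> MISS (open row0); precharges=4
Acc 9: bank2 row0 -> MISS (open row0); precharges=5
Acc 10: bank2 row3 -> MISS (open row3); precharges=6
Acc 11: bank1 row2 -> MISS (open row2); precharges=7
Acc 12: bank2 row3 -> HIT
Acc 13: bank1 row4 -> MISS (open row4); precharges=8
Acc 14: bank2 row2 -> MISS (open row2); precharges=9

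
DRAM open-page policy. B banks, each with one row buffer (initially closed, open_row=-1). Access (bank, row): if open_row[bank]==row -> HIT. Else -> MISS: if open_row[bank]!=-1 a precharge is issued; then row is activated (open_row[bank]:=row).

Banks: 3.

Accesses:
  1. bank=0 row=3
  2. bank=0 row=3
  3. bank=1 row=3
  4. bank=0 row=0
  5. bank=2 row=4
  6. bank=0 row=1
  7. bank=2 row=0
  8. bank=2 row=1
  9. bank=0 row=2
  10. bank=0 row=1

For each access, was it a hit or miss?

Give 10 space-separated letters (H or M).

Answer: M H M M M M M M M M

Derivation:
Acc 1: bank0 row3 -> MISS (open row3); precharges=0
Acc 2: bank0 row3 -> HIT
Acc 3: bank1 row3 -> MISS (open row3); precharges=0
Acc 4: bank0 row0 -> MISS (open row0); precharges=1
Acc 5: bank2 row4 -> MISS (open row4); precharges=1
Acc 6: bank0 row1 -> MISS (open row1); precharges=2
Acc 7: bank2 row0 -> MISS (open row0); precharges=3
Acc 8: bank2 row1 -> MISS (open row1); precharges=4
Acc 9: bank0 row2 -> MISS (open row2); precharges=5
Acc 10: bank0 row1 -> MISS (open row1); precharges=6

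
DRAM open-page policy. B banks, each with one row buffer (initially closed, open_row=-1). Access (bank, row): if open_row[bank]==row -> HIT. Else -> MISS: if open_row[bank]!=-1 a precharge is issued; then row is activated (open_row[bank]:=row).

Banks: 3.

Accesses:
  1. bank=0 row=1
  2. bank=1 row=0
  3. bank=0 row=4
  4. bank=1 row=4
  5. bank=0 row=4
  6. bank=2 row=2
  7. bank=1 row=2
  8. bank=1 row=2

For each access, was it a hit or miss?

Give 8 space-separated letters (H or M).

Answer: M M M M H M M H

Derivation:
Acc 1: bank0 row1 -> MISS (open row1); precharges=0
Acc 2: bank1 row0 -> MISS (open row0); precharges=0
Acc 3: bank0 row4 -> MISS (open row4); precharges=1
Acc 4: bank1 row4 -> MISS (open row4); precharges=2
Acc 5: bank0 row4 -> HIT
Acc 6: bank2 row2 -> MISS (open row2); precharges=2
Acc 7: bank1 row2 -> MISS (open row2); precharges=3
Acc 8: bank1 row2 -> HIT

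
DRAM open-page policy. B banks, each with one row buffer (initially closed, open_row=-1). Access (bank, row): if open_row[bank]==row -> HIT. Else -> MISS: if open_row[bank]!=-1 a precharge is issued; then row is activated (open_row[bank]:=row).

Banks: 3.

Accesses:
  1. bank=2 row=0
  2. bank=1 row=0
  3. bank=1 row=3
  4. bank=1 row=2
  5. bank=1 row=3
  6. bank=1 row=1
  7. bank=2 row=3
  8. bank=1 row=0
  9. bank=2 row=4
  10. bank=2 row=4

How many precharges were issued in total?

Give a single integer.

Answer: 7

Derivation:
Acc 1: bank2 row0 -> MISS (open row0); precharges=0
Acc 2: bank1 row0 -> MISS (open row0); precharges=0
Acc 3: bank1 row3 -> MISS (open row3); precharges=1
Acc 4: bank1 row2 -> MISS (open row2); precharges=2
Acc 5: bank1 row3 -> MISS (open row3); precharges=3
Acc 6: bank1 row1 -> MISS (open row1); precharges=4
Acc 7: bank2 row3 -> MISS (open row3); precharges=5
Acc 8: bank1 row0 -> MISS (open row0); precharges=6
Acc 9: bank2 row4 -> MISS (open row4); precharges=7
Acc 10: bank2 row4 -> HIT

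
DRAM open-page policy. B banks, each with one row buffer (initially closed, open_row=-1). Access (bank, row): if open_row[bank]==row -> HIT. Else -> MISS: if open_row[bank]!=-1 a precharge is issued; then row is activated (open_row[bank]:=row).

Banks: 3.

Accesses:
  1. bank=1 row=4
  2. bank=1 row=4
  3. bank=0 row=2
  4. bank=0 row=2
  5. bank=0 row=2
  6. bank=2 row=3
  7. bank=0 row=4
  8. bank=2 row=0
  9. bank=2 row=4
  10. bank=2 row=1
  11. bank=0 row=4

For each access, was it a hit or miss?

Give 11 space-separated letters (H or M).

Answer: M H M H H M M M M M H

Derivation:
Acc 1: bank1 row4 -> MISS (open row4); precharges=0
Acc 2: bank1 row4 -> HIT
Acc 3: bank0 row2 -> MISS (open row2); precharges=0
Acc 4: bank0 row2 -> HIT
Acc 5: bank0 row2 -> HIT
Acc 6: bank2 row3 -> MISS (open row3); precharges=0
Acc 7: bank0 row4 -> MISS (open row4); precharges=1
Acc 8: bank2 row0 -> MISS (open row0); precharges=2
Acc 9: bank2 row4 -> MISS (open row4); precharges=3
Acc 10: bank2 row1 -> MISS (open row1); precharges=4
Acc 11: bank0 row4 -> HIT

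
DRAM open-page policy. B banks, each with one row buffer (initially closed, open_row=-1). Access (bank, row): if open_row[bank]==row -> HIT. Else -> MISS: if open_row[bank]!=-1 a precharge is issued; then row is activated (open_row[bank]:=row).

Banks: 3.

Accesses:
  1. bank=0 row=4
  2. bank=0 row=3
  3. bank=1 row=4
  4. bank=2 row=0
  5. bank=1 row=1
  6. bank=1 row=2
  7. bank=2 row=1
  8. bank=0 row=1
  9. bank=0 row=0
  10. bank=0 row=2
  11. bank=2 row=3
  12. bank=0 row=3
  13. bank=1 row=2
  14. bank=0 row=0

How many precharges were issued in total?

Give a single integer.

Acc 1: bank0 row4 -> MISS (open row4); precharges=0
Acc 2: bank0 row3 -> MISS (open row3); precharges=1
Acc 3: bank1 row4 -> MISS (open row4); precharges=1
Acc 4: bank2 row0 -> MISS (open row0); precharges=1
Acc 5: bank1 row1 -> MISS (open row1); precharges=2
Acc 6: bank1 row2 -> MISS (open row2); precharges=3
Acc 7: bank2 row1 -> MISS (open row1); precharges=4
Acc 8: bank0 row1 -> MISS (open row1); precharges=5
Acc 9: bank0 row0 -> MISS (open row0); precharges=6
Acc 10: bank0 row2 -> MISS (open row2); precharges=7
Acc 11: bank2 row3 -> MISS (open row3); precharges=8
Acc 12: bank0 row3 -> MISS (open row3); precharges=9
Acc 13: bank1 row2 -> HIT
Acc 14: bank0 row0 -> MISS (open row0); precharges=10

Answer: 10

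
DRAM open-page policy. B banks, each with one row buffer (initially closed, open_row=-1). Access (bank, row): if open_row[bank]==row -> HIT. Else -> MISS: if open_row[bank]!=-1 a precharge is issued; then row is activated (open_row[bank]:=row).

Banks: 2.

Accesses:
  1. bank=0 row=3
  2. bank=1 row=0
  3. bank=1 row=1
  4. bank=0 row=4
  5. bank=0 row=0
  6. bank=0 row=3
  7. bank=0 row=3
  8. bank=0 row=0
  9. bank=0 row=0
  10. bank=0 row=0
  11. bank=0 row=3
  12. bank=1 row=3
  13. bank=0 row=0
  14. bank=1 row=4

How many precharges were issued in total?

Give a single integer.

Answer: 9

Derivation:
Acc 1: bank0 row3 -> MISS (open row3); precharges=0
Acc 2: bank1 row0 -> MISS (open row0); precharges=0
Acc 3: bank1 row1 -> MISS (open row1); precharges=1
Acc 4: bank0 row4 -> MISS (open row4); precharges=2
Acc 5: bank0 row0 -> MISS (open row0); precharges=3
Acc 6: bank0 row3 -> MISS (open row3); precharges=4
Acc 7: bank0 row3 -> HIT
Acc 8: bank0 row0 -> MISS (open row0); precharges=5
Acc 9: bank0 row0 -> HIT
Acc 10: bank0 row0 -> HIT
Acc 11: bank0 row3 -> MISS (open row3); precharges=6
Acc 12: bank1 row3 -> MISS (open row3); precharges=7
Acc 13: bank0 row0 -> MISS (open row0); precharges=8
Acc 14: bank1 row4 -> MISS (open row4); precharges=9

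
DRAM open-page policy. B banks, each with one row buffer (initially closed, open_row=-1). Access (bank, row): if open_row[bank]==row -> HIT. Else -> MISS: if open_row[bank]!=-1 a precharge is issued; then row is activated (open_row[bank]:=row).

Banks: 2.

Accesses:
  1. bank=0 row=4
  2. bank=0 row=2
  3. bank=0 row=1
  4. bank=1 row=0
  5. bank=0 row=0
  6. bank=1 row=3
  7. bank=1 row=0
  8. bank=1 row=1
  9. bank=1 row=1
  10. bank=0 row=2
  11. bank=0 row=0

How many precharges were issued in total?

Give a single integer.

Answer: 8

Derivation:
Acc 1: bank0 row4 -> MISS (open row4); precharges=0
Acc 2: bank0 row2 -> MISS (open row2); precharges=1
Acc 3: bank0 row1 -> MISS (open row1); precharges=2
Acc 4: bank1 row0 -> MISS (open row0); precharges=2
Acc 5: bank0 row0 -> MISS (open row0); precharges=3
Acc 6: bank1 row3 -> MISS (open row3); precharges=4
Acc 7: bank1 row0 -> MISS (open row0); precharges=5
Acc 8: bank1 row1 -> MISS (open row1); precharges=6
Acc 9: bank1 row1 -> HIT
Acc 10: bank0 row2 -> MISS (open row2); precharges=7
Acc 11: bank0 row0 -> MISS (open row0); precharges=8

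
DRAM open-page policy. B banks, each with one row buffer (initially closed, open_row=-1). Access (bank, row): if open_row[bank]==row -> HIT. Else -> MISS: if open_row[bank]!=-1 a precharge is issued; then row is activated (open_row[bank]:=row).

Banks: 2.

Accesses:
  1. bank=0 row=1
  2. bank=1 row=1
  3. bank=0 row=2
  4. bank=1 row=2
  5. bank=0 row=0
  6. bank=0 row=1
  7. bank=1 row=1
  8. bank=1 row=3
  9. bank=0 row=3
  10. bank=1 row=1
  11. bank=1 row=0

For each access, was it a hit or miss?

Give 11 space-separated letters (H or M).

Answer: M M M M M M M M M M M

Derivation:
Acc 1: bank0 row1 -> MISS (open row1); precharges=0
Acc 2: bank1 row1 -> MISS (open row1); precharges=0
Acc 3: bank0 row2 -> MISS (open row2); precharges=1
Acc 4: bank1 row2 -> MISS (open row2); precharges=2
Acc 5: bank0 row0 -> MISS (open row0); precharges=3
Acc 6: bank0 row1 -> MISS (open row1); precharges=4
Acc 7: bank1 row1 -> MISS (open row1); precharges=5
Acc 8: bank1 row3 -> MISS (open row3); precharges=6
Acc 9: bank0 row3 -> MISS (open row3); precharges=7
Acc 10: bank1 row1 -> MISS (open row1); precharges=8
Acc 11: bank1 row0 -> MISS (open row0); precharges=9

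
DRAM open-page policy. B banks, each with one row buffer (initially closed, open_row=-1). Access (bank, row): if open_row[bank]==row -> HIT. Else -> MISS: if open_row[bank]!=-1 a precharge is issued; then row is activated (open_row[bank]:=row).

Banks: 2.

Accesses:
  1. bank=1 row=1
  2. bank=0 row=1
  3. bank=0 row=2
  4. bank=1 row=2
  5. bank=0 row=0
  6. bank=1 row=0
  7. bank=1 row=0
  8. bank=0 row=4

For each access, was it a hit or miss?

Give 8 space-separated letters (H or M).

Answer: M M M M M M H M

Derivation:
Acc 1: bank1 row1 -> MISS (open row1); precharges=0
Acc 2: bank0 row1 -> MISS (open row1); precharges=0
Acc 3: bank0 row2 -> MISS (open row2); precharges=1
Acc 4: bank1 row2 -> MISS (open row2); precharges=2
Acc 5: bank0 row0 -> MISS (open row0); precharges=3
Acc 6: bank1 row0 -> MISS (open row0); precharges=4
Acc 7: bank1 row0 -> HIT
Acc 8: bank0 row4 -> MISS (open row4); precharges=5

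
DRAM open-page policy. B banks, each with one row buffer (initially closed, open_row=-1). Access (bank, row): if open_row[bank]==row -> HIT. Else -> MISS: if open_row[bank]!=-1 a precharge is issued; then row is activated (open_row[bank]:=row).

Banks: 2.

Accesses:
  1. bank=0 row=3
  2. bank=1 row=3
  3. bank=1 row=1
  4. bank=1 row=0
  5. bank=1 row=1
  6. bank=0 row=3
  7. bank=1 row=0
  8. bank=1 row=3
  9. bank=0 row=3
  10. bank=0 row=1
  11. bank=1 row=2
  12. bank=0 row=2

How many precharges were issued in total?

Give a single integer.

Acc 1: bank0 row3 -> MISS (open row3); precharges=0
Acc 2: bank1 row3 -> MISS (open row3); precharges=0
Acc 3: bank1 row1 -> MISS (open row1); precharges=1
Acc 4: bank1 row0 -> MISS (open row0); precharges=2
Acc 5: bank1 row1 -> MISS (open row1); precharges=3
Acc 6: bank0 row3 -> HIT
Acc 7: bank1 row0 -> MISS (open row0); precharges=4
Acc 8: bank1 row3 -> MISS (open row3); precharges=5
Acc 9: bank0 row3 -> HIT
Acc 10: bank0 row1 -> MISS (open row1); precharges=6
Acc 11: bank1 row2 -> MISS (open row2); precharges=7
Acc 12: bank0 row2 -> MISS (open row2); precharges=8

Answer: 8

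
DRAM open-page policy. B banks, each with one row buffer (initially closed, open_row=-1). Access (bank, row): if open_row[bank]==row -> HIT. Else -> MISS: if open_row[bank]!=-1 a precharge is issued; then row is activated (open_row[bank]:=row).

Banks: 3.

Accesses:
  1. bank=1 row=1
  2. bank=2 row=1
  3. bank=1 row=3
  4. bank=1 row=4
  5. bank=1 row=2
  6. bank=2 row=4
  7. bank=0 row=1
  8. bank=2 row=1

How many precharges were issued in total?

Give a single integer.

Answer: 5

Derivation:
Acc 1: bank1 row1 -> MISS (open row1); precharges=0
Acc 2: bank2 row1 -> MISS (open row1); precharges=0
Acc 3: bank1 row3 -> MISS (open row3); precharges=1
Acc 4: bank1 row4 -> MISS (open row4); precharges=2
Acc 5: bank1 row2 -> MISS (open row2); precharges=3
Acc 6: bank2 row4 -> MISS (open row4); precharges=4
Acc 7: bank0 row1 -> MISS (open row1); precharges=4
Acc 8: bank2 row1 -> MISS (open row1); precharges=5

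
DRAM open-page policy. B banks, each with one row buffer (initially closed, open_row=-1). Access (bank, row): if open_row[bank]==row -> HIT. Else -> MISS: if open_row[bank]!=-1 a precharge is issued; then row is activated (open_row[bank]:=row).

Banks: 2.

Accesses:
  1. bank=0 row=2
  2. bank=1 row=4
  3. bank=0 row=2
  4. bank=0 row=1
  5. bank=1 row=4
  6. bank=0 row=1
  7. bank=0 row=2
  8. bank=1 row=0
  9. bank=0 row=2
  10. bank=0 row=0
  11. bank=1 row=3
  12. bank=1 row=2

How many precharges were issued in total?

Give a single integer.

Acc 1: bank0 row2 -> MISS (open row2); precharges=0
Acc 2: bank1 row4 -> MISS (open row4); precharges=0
Acc 3: bank0 row2 -> HIT
Acc 4: bank0 row1 -> MISS (open row1); precharges=1
Acc 5: bank1 row4 -> HIT
Acc 6: bank0 row1 -> HIT
Acc 7: bank0 row2 -> MISS (open row2); precharges=2
Acc 8: bank1 row0 -> MISS (open row0); precharges=3
Acc 9: bank0 row2 -> HIT
Acc 10: bank0 row0 -> MISS (open row0); precharges=4
Acc 11: bank1 row3 -> MISS (open row3); precharges=5
Acc 12: bank1 row2 -> MISS (open row2); precharges=6

Answer: 6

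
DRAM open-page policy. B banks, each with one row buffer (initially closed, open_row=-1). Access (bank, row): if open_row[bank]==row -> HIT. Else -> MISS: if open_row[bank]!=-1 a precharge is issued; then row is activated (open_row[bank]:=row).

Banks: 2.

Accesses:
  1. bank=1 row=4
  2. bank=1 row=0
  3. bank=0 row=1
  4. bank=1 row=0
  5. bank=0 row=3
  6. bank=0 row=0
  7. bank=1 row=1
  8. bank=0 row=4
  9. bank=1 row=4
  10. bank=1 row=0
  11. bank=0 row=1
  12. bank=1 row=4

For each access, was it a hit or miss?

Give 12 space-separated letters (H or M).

Acc 1: bank1 row4 -> MISS (open row4); precharges=0
Acc 2: bank1 row0 -> MISS (open row0); precharges=1
Acc 3: bank0 row1 -> MISS (open row1); precharges=1
Acc 4: bank1 row0 -> HIT
Acc 5: bank0 row3 -> MISS (open row3); precharges=2
Acc 6: bank0 row0 -> MISS (open row0); precharges=3
Acc 7: bank1 row1 -> MISS (open row1); precharges=4
Acc 8: bank0 row4 -> MISS (open row4); precharges=5
Acc 9: bank1 row4 -> MISS (open row4); precharges=6
Acc 10: bank1 row0 -> MISS (open row0); precharges=7
Acc 11: bank0 row1 -> MISS (open row1); precharges=8
Acc 12: bank1 row4 -> MISS (open row4); precharges=9

Answer: M M M H M M M M M M M M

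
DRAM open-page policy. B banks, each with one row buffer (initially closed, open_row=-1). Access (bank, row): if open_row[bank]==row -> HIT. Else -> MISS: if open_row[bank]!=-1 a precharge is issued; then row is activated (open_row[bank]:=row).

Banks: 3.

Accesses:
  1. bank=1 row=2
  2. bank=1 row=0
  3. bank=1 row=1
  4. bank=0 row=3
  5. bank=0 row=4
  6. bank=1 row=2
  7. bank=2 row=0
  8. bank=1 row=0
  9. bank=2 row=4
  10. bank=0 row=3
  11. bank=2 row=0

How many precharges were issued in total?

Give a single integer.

Answer: 8

Derivation:
Acc 1: bank1 row2 -> MISS (open row2); precharges=0
Acc 2: bank1 row0 -> MISS (open row0); precharges=1
Acc 3: bank1 row1 -> MISS (open row1); precharges=2
Acc 4: bank0 row3 -> MISS (open row3); precharges=2
Acc 5: bank0 row4 -> MISS (open row4); precharges=3
Acc 6: bank1 row2 -> MISS (open row2); precharges=4
Acc 7: bank2 row0 -> MISS (open row0); precharges=4
Acc 8: bank1 row0 -> MISS (open row0); precharges=5
Acc 9: bank2 row4 -> MISS (open row4); precharges=6
Acc 10: bank0 row3 -> MISS (open row3); precharges=7
Acc 11: bank2 row0 -> MISS (open row0); precharges=8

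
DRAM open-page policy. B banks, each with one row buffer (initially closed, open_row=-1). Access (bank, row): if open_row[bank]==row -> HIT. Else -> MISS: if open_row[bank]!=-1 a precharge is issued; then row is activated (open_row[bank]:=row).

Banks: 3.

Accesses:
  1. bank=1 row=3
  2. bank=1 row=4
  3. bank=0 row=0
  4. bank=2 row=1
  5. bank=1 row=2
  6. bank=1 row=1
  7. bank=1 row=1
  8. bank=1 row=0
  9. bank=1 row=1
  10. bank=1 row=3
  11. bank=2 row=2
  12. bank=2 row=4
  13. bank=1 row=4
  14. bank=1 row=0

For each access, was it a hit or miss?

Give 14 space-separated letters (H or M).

Answer: M M M M M M H M M M M M M M

Derivation:
Acc 1: bank1 row3 -> MISS (open row3); precharges=0
Acc 2: bank1 row4 -> MISS (open row4); precharges=1
Acc 3: bank0 row0 -> MISS (open row0); precharges=1
Acc 4: bank2 row1 -> MISS (open row1); precharges=1
Acc 5: bank1 row2 -> MISS (open row2); precharges=2
Acc 6: bank1 row1 -> MISS (open row1); precharges=3
Acc 7: bank1 row1 -> HIT
Acc 8: bank1 row0 -> MISS (open row0); precharges=4
Acc 9: bank1 row1 -> MISS (open row1); precharges=5
Acc 10: bank1 row3 -> MISS (open row3); precharges=6
Acc 11: bank2 row2 -> MISS (open row2); precharges=7
Acc 12: bank2 row4 -> MISS (open row4); precharges=8
Acc 13: bank1 row4 -> MISS (open row4); precharges=9
Acc 14: bank1 row0 -> MISS (open row0); precharges=10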